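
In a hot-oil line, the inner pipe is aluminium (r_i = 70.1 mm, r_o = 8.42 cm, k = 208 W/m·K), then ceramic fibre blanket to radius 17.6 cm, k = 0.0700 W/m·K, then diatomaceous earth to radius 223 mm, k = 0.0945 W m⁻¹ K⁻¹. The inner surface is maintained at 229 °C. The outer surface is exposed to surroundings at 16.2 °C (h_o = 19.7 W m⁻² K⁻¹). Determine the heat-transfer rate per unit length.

Treat each layer as a resistance in series:
  R'_aluminium = ln(0.0842/0.0701)/(2πk) = 0.1833/(2π·208) = 1.402×10^-4 m·K/W
  R'_ceramic fibre blanket = ln(0.176/0.0842)/(2πk) = 0.7373/(2π·0.0700) = 1.676 m·K/W
  R'_diatomaceous earth = ln(0.223/0.176)/(2πk) = 0.2367/(2π·0.0945) = 0.3986 m·K/W
  R'_conv,out = 1/(2πr h) = 1/(2π·0.223·19.7) = 0.03623 m·K/W
ΣR = 1.402×10^-4 + 1.676 + 0.3986 + 0.03623 = 2.111 m·K/W
Q' = ΔT/ΣR = (229 °C − 16.2 °C)/2.111 = 101 W/m

Q' = 101 W/m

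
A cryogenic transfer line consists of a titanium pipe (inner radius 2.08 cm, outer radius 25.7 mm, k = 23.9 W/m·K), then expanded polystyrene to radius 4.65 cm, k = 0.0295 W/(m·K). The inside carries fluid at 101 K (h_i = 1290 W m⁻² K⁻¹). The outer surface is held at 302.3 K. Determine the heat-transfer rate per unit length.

Q' = 62.8 W/m

Series thermal resistances, inner to outer:
  R'_conv,in = 1/(2πr h) = 1/(2π·0.0208·1290) = 0.005932 m·K/W
  R'_titanium = ln(0.0257/0.0208)/(2πk) = 0.2115/(2π·23.9) = 0.001409 m·K/W
  R'_expanded polystyrene = ln(0.0465/0.0257)/(2πk) = 0.5930/(2π·0.0295) = 3.199 m·K/W
ΣR = 0.005932 + 0.001409 + 3.199 = 3.206 m·K/W
Q' = ΔT/ΣR = (101 K − 302.3 K)/3.206 = -62.8 W/m
(Negative Q' ⇒ heat flows inward; heat gain = 62.8 W/m.)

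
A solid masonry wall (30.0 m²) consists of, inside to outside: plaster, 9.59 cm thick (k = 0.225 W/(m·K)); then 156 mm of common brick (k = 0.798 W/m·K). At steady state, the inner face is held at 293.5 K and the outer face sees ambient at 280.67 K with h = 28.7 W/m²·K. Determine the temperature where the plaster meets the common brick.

T = 285.2 K

Resistance network (inner→outer):
  R_plaster = L/(kA) = 0.0959/(0.225·30.0) = 0.01421 K/W
  R_common brick = L/(kA) = 0.156/(0.798·30.0) = 0.006516 K/W
  R_conv,out = 1/(hA) = 1/(28.7·30.0) = 0.001161 K/W
ΣR = 0.01421 + 0.006516 + 0.001161 = 0.02189 K/W
Q = ΔT/ΣR = (293.5 K − 280.67 K)/0.02189 = 586.1 W
From the inner boundary to the plaster/common brick interface, ΣR_partial = 0.01421 K/W.
T_interface = T_in − Q·ΣR_partial = 293.5 K − (586.1)(0.01421) = 285.2 K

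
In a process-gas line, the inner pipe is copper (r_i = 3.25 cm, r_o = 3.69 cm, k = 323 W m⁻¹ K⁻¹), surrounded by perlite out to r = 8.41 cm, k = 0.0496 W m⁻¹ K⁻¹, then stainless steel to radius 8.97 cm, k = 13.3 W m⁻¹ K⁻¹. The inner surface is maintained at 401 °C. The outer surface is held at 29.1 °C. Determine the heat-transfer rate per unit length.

Series thermal resistances, inner to outer:
  R'_copper = ln(0.0369/0.0325)/(2πk) = 0.1270/(2π·323) = 6.256×10^-5 m·K/W
  R'_perlite = ln(0.0841/0.0369)/(2πk) = 0.8238/(2π·0.0496) = 2.643 m·K/W
  R'_stainless steel = ln(0.0897/0.0841)/(2πk) = 0.06446/(2π·13.3) = 7.714×10^-4 m·K/W
ΣR = 6.256×10^-5 + 2.643 + 7.714×10^-4 = 2.644 m·K/W
Q' = ΔT/ΣR = (401 °C − 29.1 °C)/2.644 = 141 W/m

Q' = 141 W/m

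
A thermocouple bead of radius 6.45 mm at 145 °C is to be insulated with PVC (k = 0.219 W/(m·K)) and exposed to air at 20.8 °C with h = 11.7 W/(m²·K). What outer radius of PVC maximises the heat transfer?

For a sphere, r_cr = 2k_ins/h = 2·0.219/11.7 = 0.0374 m = 3.74 cm

r_cr = 3.74 cm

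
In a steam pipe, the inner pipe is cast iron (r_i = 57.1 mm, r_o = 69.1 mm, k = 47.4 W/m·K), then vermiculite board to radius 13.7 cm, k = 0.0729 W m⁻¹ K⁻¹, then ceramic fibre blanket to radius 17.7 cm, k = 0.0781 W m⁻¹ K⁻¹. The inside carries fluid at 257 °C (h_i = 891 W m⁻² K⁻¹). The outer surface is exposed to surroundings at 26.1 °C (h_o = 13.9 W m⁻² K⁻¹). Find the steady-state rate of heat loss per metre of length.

Q' = 111 W/m

Resistance network (inner→outer):
  R'_conv,in = 1/(2πr h) = 1/(2π·0.0571·891) = 0.003128 m·K/W
  R'_cast iron = ln(0.0691/0.0571)/(2πk) = 0.1908/(2π·47.4) = 6.405×10^-4 m·K/W
  R'_vermiculite board = ln(0.137/0.0691)/(2πk) = 0.6844/(2π·0.0729) = 1.494 m·K/W
  R'_ceramic fibre blanket = ln(0.177/0.137)/(2πk) = 0.2562/(2π·0.0781) = 0.5220 m·K/W
  R'_conv,out = 1/(2πr h) = 1/(2π·0.177·13.9) = 0.06469 m·K/W
ΣR = 0.003128 + 6.405×10^-4 + 1.494 + 0.5220 + 0.06469 = 2.084 m·K/W
Q' = ΔT/ΣR = (257 °C − 26.1 °C)/2.084 = 111 W/m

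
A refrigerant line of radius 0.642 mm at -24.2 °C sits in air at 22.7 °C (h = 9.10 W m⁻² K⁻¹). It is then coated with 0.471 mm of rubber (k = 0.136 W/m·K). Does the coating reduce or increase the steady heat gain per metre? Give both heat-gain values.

increases: 1.72 → 2.87 W/m

Critical radius for a cylinder: r_cr = k/h = 0.0149 m = 1.49 cm.
Outer radius after coating: r₂ = 6.42×10^-4 + 4.71×10^-4 = 0.001113 m.
Since r₁ < r_cr and r₂ ≤ r_cr, the coating moves toward the maximum at r_cr — heat gain rises.
Bare: R = 1/(2πr₁h) = 27.24 m·K/W; Q = 46.9/27.24 = 1.72 W/m.
Coated: R = R_cond + R_conv = 16.36 m·K/W; Q = 46.9/16.36 = 2.87 W/m.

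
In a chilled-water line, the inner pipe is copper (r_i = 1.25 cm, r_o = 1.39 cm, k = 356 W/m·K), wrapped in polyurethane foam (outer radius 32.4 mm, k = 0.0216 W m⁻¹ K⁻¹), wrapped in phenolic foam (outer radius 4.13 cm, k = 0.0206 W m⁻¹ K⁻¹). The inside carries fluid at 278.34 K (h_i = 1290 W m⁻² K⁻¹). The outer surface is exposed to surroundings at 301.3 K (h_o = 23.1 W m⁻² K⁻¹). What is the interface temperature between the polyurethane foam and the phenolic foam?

Resistance network (inner→outer):
  R'_conv,in = 1/(2πr h) = 1/(2π·0.0125·1290) = 0.009870 m·K/W
  R'_copper = ln(0.0139/0.0125)/(2πk) = 0.1062/(2π·356) = 4.746×10^-5 m·K/W
  R'_polyurethane foam = ln(0.0324/0.0139)/(2πk) = 0.8463/(2π·0.0216) = 6.236 m·K/W
  R'_phenolic foam = ln(0.0413/0.0324)/(2πk) = 0.2427/(2π·0.0206) = 1.875 m·K/W
  R'_conv,out = 1/(2πr h) = 1/(2π·0.0413·23.1) = 0.1668 m·K/W
ΣR = 0.009870 + 4.746×10^-5 + 6.236 + 1.875 + 0.1668 = 8.288 m·K/W
Q' = ΔT/ΣR = (278.34 K − 301.3 K)/8.288 = -2.770 W/m
From the inner boundary to the polyurethane foam/phenolic foam interface, ΣR_partial = 6.246 m·K/W.
T_interface = T_in − Q'·ΣR_partial = 278.34 K − (-2.770)(6.246) = 295.6 K

T = 295.6 K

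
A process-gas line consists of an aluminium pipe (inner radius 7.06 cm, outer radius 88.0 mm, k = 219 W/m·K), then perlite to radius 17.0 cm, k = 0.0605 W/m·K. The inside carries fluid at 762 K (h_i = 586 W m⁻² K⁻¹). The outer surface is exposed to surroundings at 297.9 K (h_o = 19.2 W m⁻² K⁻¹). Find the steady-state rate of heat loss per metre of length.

Q' = 260 W/m

Series thermal resistances, inner to outer:
  R'_conv,in = 1/(2πr h) = 1/(2π·0.0706·586) = 0.003847 m·K/W
  R'_aluminium = ln(0.0880/0.0706)/(2πk) = 0.2203/(2π·219) = 1.601×10^-4 m·K/W
  R'_perlite = ln(0.170/0.0880)/(2πk) = 0.6585/(2π·0.0605) = 1.732 m·K/W
  R'_conv,out = 1/(2πr h) = 1/(2π·0.170·19.2) = 0.04876 m·K/W
ΣR = 0.003847 + 1.601×10^-4 + 1.732 + 0.04876 = 1.785 m·K/W
Q' = ΔT/ΣR = (762 K − 297.9 K)/1.785 = 260 W/m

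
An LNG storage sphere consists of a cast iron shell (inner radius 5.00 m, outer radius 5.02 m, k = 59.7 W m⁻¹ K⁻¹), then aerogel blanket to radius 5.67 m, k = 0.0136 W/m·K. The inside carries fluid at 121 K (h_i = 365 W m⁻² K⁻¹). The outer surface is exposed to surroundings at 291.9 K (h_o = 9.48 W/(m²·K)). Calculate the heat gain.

Q = 1280 W

Series thermal resistances, inner to outer:
  R_conv,in = 1/(4πr²h) = 1/(4π·5.00²·365) = 8.721×10^-6 K/W
  R_cast iron = (1/5.00 − 1/5.02)/(4πk) = 7.968×10^-4/(4π·59.7) = 1.062×10^-6 K/W
  R_aerogel blanket = (1/5.02 − 1/5.67)/(4πk) = 0.02284/(4π·0.0136) = 0.1336 K/W
  R_conv,out = 1/(4πr²h) = 1/(4π·5.67²·9.48) = 2.611×10^-4 K/W
ΣR = 8.721×10^-6 + 1.062×10^-6 + 0.1336 + 2.611×10^-4 = 0.1339 K/W
Q = ΔT/ΣR = (121 K − 291.9 K)/0.1339 = -1280 W
(Negative Q ⇒ heat flows inward; heat gain = 1280 W.)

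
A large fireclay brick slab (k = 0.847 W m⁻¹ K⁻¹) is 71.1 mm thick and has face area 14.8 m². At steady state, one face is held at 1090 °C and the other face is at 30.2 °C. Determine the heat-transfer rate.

Q = kA·ΔT/L = 0.847 × 14.8 × |1090 °C − 30.2 °C| / 0.0711 = 1.87×10^5 W

Q = 1.87×10^5 W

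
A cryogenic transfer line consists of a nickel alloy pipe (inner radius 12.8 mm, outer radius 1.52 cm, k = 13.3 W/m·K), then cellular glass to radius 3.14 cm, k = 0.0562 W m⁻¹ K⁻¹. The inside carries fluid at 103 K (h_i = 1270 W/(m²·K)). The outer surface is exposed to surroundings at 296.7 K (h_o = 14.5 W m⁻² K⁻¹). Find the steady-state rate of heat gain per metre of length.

Q' = 80.2 W/m

Series thermal resistances, inner to outer:
  R'_conv,in = 1/(2πr h) = 1/(2π·0.0128·1270) = 0.009791 m·K/W
  R'_nickel alloy = ln(0.0152/0.0128)/(2πk) = 0.1719/(2π·13.3) = 0.002056 m·K/W
  R'_cellular glass = ln(0.0314/0.0152)/(2πk) = 0.7255/(2π·0.0562) = 2.055 m·K/W
  R'_conv,out = 1/(2πr h) = 1/(2π·0.0314·14.5) = 0.3496 m·K/W
ΣR = 0.009791 + 0.002056 + 2.055 + 0.3496 = 2.416 m·K/W
Q' = ΔT/ΣR = (103 K − 296.7 K)/2.416 = -80.2 W/m
(Negative Q' ⇒ heat flows inward; heat gain = 80.2 W/m.)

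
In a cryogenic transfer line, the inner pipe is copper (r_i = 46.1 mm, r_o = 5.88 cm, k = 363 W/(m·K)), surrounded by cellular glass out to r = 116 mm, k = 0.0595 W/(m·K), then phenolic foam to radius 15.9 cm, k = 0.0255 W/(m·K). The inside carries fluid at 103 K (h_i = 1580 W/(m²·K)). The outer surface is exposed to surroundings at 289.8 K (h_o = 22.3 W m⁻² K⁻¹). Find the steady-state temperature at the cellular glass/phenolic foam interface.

T = 191.7 K

Treat each layer as a resistance in series:
  R'_conv,in = 1/(2πr h) = 1/(2π·0.0461·1580) = 0.002185 m·K/W
  R'_copper = ln(0.0588/0.0461)/(2πk) = 0.2433/(2π·363) = 1.067×10^-4 m·K/W
  R'_cellular glass = ln(0.116/0.0588)/(2πk) = 0.6794/(2π·0.0595) = 1.817 m·K/W
  R'_phenolic foam = ln(0.159/0.116)/(2πk) = 0.3153/(2π·0.0255) = 1.968 m·K/W
  R'_conv,out = 1/(2πr h) = 1/(2π·0.159·22.3) = 0.04489 m·K/W
ΣR = 0.002185 + 1.067×10^-4 + 1.817 + 1.968 + 0.04489 = 3.832 m·K/W
Q' = ΔT/ΣR = (103 K − 289.8 K)/3.832 = -48.75 W/m
From the inner boundary to the cellular glass/phenolic foam interface, ΣR_partial = 1.819 m·K/W.
T_interface = T_in − Q'·ΣR_partial = 103 K − (-48.75)(1.819) = 191.7 K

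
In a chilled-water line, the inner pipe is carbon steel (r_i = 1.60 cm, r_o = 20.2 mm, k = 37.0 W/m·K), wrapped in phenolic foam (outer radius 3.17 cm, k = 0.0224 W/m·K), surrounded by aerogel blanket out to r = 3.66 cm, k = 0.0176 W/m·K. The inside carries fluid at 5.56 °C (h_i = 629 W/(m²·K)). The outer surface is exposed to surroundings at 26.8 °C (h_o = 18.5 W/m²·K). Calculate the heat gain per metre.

Series thermal resistances, inner to outer:
  R'_conv,in = 1/(2πr h) = 1/(2π·0.0160·629) = 0.01581 m·K/W
  R'_carbon steel = ln(0.0202/0.0160)/(2πk) = 0.2331/(2π·37.0) = 0.001003 m·K/W
  R'_phenolic foam = ln(0.0317/0.0202)/(2πk) = 0.4506/(2π·0.0224) = 3.202 m·K/W
  R'_aerogel blanket = ln(0.0366/0.0317)/(2πk) = 0.1437/(2π·0.0176) = 1.300 m·K/W
  R'_conv,out = 1/(2πr h) = 1/(2π·0.0366·18.5) = 0.2351 m·K/W
ΣR = 0.01581 + 0.001003 + 3.202 + 1.300 + 0.2351 = 4.754 m·K/W
Q' = ΔT/ΣR = (5.56 °C − 26.8 °C)/4.754 = -4.47 W/m
(Negative Q' ⇒ heat flows inward; heat gain = 4.47 W/m.)

Q' = 4.47 W/m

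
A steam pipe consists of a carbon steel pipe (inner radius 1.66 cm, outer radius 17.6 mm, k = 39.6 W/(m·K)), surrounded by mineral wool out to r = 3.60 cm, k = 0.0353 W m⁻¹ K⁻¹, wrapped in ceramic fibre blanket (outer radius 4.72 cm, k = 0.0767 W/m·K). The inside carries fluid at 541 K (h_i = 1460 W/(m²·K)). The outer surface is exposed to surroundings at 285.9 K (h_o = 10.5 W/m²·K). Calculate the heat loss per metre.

Resistance network (inner→outer):
  R'_conv,in = 1/(2πr h) = 1/(2π·0.0166·1460) = 0.006567 m·K/W
  R'_carbon steel = ln(0.0176/0.0166)/(2πk) = 0.05850/(2π·39.6) = 2.351×10^-4 m·K/W
  R'_mineral wool = ln(0.0360/0.0176)/(2πk) = 0.7156/(2π·0.0353) = 3.226 m·K/W
  R'_ceramic fibre blanket = ln(0.0472/0.0360)/(2πk) = 0.2709/(2π·0.0767) = 0.5621 m·K/W
  R'_conv,out = 1/(2πr h) = 1/(2π·0.0472·10.5) = 0.3211 m·K/W
ΣR = 0.006567 + 2.351×10^-4 + 3.226 + 0.5621 + 0.3211 = 4.116 m·K/W
Q' = ΔT/ΣR = (541 K − 285.9 K)/4.116 = 62.0 W/m

Q' = 62.0 W/m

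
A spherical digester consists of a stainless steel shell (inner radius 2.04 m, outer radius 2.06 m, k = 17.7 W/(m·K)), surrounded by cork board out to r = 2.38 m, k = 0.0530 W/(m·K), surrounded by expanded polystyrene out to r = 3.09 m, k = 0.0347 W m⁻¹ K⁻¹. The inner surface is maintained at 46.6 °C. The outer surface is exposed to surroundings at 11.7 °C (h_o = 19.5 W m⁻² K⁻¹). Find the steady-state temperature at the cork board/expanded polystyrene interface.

T = 35.9 °C

Resistance network (inner→outer):
  R_stainless steel = (1/2.04 − 1/2.06)/(4πk) = 0.004759/(4π·17.7) = 2.140×10^-5 K/W
  R_cork board = (1/2.06 − 1/2.38)/(4πk) = 0.06527/(4π·0.0530) = 0.09800 K/W
  R_expanded polystyrene = (1/2.38 − 1/3.09)/(4πk) = 0.09654/(4π·0.0347) = 0.2214 K/W
  R_conv,out = 1/(4πr²h) = 1/(4π·3.09²·19.5) = 4.274×10^-4 K/W
ΣR = 2.140×10^-5 + 0.09800 + 0.2214 + 4.274×10^-4 = 0.3198 K/W
Q = ΔT/ΣR = (46.6 °C − 11.7 °C)/0.3198 = 109.1 W
From the inner boundary to the cork board/expanded polystyrene interface, ΣR_partial = 0.09802 K/W.
T_interface = T_in − Q·ΣR_partial = 46.6 °C − (109.1)(0.09802) = 35.9 °C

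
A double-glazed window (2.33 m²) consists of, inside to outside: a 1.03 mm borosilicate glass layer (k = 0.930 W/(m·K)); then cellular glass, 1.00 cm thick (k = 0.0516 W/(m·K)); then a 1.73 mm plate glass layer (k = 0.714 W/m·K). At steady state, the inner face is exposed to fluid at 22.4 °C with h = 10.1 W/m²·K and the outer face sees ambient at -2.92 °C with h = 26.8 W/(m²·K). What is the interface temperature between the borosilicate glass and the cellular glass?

T = 14.8 °C

Series thermal resistances, inner to outer:
  R_conv,in = 1/(hA) = 1/(10.1·2.33) = 0.04249 K/W
  R_borosilicate glass = L/(kA) = 0.00103/(0.930·2.33) = 4.753×10^-4 K/W
  R_cellular glass = L/(kA) = 0.0100/(0.0516·2.33) = 0.08318 K/W
  R_plate glass = L/(kA) = 0.00173/(0.714·2.33) = 0.001040 K/W
  R_conv,out = 1/(hA) = 1/(26.8·2.33) = 0.01601 K/W
ΣR = 0.04249 + 4.753×10^-4 + 0.08318 + 0.001040 + 0.01601 = 0.1432 K/W
Q = ΔT/ΣR = (22.4 °C − -2.92 °C)/0.1432 = 176.8 W
From the inner boundary to the borosilicate glass/cellular glass interface, ΣR_partial = 0.04297 K/W.
T_interface = T_in − Q·ΣR_partial = 22.4 °C − (176.8)(0.04297) = 14.8 °C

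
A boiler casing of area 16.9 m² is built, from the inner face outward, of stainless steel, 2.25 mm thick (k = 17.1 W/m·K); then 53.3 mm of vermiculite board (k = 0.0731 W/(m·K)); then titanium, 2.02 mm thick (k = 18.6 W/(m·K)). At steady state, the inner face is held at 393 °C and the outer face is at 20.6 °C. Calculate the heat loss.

Q = 8630 W

Treat each layer as a resistance in series:
  R_stainless steel = L/(kA) = 0.00225/(17.1·16.9) = 7.786×10^-6 K/W
  R_vermiculite board = L/(kA) = 0.0533/(0.0731·16.9) = 0.04314 K/W
  R_titanium = L/(kA) = 0.00202/(18.6·16.9) = 6.426×10^-6 K/W
ΣR = 7.786×10^-6 + 0.04314 + 6.426×10^-6 = 0.04315 K/W
Q = ΔT/ΣR = (393 °C − 20.6 °C)/0.04315 = 8630 W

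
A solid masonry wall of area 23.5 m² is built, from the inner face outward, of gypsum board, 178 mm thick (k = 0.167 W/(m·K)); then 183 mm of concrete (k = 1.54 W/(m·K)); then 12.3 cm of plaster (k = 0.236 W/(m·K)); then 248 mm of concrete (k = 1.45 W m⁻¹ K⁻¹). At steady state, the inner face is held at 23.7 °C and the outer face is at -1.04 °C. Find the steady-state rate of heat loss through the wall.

Q = 310 W

Treat each layer as a resistance in series:
  R_gypsum board = L/(kA) = 0.178/(0.167·23.5) = 0.04536 K/W
  R_concrete = L/(kA) = 0.183/(1.54·23.5) = 0.005057 K/W
  R_plaster = L/(kA) = 0.123/(0.236·23.5) = 0.02218 K/W
  R_concrete = L/(kA) = 0.248/(1.45·23.5) = 0.007278 K/W
ΣR = 0.04536 + 0.005057 + 0.02218 + 0.007278 = 0.07988 K/W
Q = ΔT/ΣR = (23.7 °C − -1.04 °C)/0.07988 = 310 W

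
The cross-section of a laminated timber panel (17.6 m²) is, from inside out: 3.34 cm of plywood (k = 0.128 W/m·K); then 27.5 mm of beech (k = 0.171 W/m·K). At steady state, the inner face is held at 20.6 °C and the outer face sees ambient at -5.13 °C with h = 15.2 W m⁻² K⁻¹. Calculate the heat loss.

Q = 929 W

Series thermal resistances, inner to outer:
  R_plywood = L/(kA) = 0.0334/(0.128·17.6) = 0.01483 K/W
  R_beech = L/(kA) = 0.0275/(0.171·17.6) = 0.009137 K/W
  R_conv,out = 1/(hA) = 1/(15.2·17.6) = 0.003738 K/W
ΣR = 0.01483 + 0.009137 + 0.003738 = 0.02771 K/W
Q = ΔT/ΣR = (20.6 °C − -5.13 °C)/0.02771 = 929 W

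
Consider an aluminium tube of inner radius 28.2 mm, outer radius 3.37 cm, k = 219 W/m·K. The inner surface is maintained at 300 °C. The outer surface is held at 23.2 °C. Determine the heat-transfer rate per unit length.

Q' = 2140 kW/m

Q' = 2πk·ΔT/ln(r₂/r₁) = 2π × 219 × 276.8 / ln(0.0337/0.0282) = 2.14×10^6 W/m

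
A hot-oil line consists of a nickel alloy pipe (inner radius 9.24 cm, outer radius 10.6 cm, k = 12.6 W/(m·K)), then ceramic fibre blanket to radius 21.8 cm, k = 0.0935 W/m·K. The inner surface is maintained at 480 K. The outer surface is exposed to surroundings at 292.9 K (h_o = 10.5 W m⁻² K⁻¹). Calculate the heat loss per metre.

Q' = 144 W/m

Resistance network (inner→outer):
  R'_nickel alloy = ln(0.106/0.0924)/(2πk) = 0.1373/(2π·12.6) = 0.001734 m·K/W
  R'_ceramic fibre blanket = ln(0.218/0.106)/(2πk) = 0.7211/(2π·0.0935) = 1.227 m·K/W
  R'_conv,out = 1/(2πr h) = 1/(2π·0.218·10.5) = 0.06953 m·K/W
ΣR = 0.001734 + 1.227 + 0.06953 = 1.298 m·K/W
Q' = ΔT/ΣR = (480 K − 292.9 K)/1.298 = 144 W/m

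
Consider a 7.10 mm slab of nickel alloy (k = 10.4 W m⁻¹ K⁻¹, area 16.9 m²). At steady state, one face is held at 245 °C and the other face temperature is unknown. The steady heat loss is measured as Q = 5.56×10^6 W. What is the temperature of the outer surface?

T_out = 20.4 °C

Sum the resistances:
  R_nickel alloy = L/(kA) = 0.00710/(10.4·16.9) = 4.040×10^-5 K/W
ΣR = 4.040×10^-5 K/W
ΔT = Q·ΣR = 5.56×10^6 × 4.040×10^-5 = 224.6 K
Heat flows outward, so T_out = T_in − ΔT = 245 − 224.6 = 20.4 °C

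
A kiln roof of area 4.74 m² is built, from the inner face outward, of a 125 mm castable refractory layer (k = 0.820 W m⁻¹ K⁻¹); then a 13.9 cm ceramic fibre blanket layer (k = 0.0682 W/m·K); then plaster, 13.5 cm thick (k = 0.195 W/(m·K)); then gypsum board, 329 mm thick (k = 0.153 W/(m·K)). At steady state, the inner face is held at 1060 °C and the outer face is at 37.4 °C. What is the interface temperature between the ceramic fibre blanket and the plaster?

T = 615 °C

Series thermal resistances, inner to outer:
  R_castable refractory = L/(kA) = 0.125/(0.820·4.74) = 0.03216 K/W
  R_ceramic fibre blanket = L/(kA) = 0.139/(0.0682·4.74) = 0.4300 K/W
  R_plaster = L/(kA) = 0.135/(0.195·4.74) = 0.1461 K/W
  R_gypsum board = L/(kA) = 0.329/(0.153·4.74) = 0.4537 K/W
ΣR = 0.03216 + 0.4300 + 0.1461 + 0.4537 = 1.062 K/W
Q = ΔT/ΣR = (1060 °C − 37.4 °C)/1.062 = 962.9 W
From the inner boundary to the ceramic fibre blanket/plaster interface, ΣR_partial = 0.4622 K/W.
T_interface = T_in − Q·ΣR_partial = 1060 °C − (962.9)(0.4622) = 615 °C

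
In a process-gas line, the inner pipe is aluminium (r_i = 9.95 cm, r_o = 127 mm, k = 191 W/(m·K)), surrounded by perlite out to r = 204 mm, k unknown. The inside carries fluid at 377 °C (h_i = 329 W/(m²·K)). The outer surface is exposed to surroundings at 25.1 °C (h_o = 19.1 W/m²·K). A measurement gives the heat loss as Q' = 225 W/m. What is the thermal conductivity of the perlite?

k = 0.0497 W/m·K

ΣR = ΔT/Q' = |377 − 25.1|/225 = 1.564 m·K/W
Known resistances:
  R'_conv,in = 1/(2πr h) = 1/(2π·0.0995·329) = 0.004862 m·K/W
  R'_aluminium = ln(0.127/0.0995)/(2πk) = 0.2440/(2π·191) = 2.033×10^-4 m·K/W
  R'_conv,out = 1/(2πr h) = 1/(2π·0.204·19.1) = 0.04085 m·K/W
R_perlite = ΣR − ΣR_known = 1.564 − 0.04592 = 1.518 m·K/W
ln(r₂/r₁)/(2πk) = 1.518 ⇒ k = 0.4739/(2π·1.518) = 0.0497 W/m·K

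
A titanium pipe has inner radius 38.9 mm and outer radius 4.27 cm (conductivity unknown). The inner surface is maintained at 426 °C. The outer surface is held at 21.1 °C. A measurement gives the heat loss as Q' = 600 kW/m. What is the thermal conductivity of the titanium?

ΣR = ΔT/Q' = |426 − 21.1|/6.00×10^5 = 6.748×10^-4 m·K/W
ln(r₂/r₁)/(2πk) = 6.748×10^-4 ⇒ k = 0.09320/(2π·6.748×10^-4) = 22.0 W/m·K

k = 22.0 W/m·K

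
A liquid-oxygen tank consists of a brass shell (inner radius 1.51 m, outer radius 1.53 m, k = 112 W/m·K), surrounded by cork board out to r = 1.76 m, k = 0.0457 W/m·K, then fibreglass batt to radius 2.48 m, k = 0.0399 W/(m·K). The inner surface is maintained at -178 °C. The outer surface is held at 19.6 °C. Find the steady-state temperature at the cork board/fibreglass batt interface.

T = -116 °C

Treat each layer as a resistance in series:
  R_brass = (1/1.51 − 1/1.53)/(4πk) = 0.008657/(4π·112) = 6.151×10^-6 K/W
  R_cork board = (1/1.53 − 1/1.76)/(4πk) = 0.08541/(4π·0.0457) = 0.1487 K/W
  R_fibreglass batt = (1/1.76 − 1/2.48)/(4πk) = 0.1650/(4π·0.0399) = 0.3290 K/W
ΣR = 6.151×10^-6 + 0.1487 + 0.3290 = 0.4777 K/W
Q = ΔT/ΣR = (-178 °C − 19.6 °C)/0.4777 = -413.6 W
From the inner boundary to the cork board/fibreglass batt interface, ΣR_partial = 0.1487 K/W.
T_interface = T_in − Q·ΣR_partial = -178 °C − (-413.6)(0.1487) = -116 °C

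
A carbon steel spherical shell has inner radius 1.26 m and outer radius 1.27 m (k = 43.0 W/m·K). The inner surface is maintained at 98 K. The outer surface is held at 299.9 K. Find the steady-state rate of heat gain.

Q = 4πk·ΔT/(1/r₁ − 1/r₂) = 4π × 43.0 × 201.9 / (1/1.26 − 1/1.27) = 1.75×10^7 W

Q = 1.75×10^7 W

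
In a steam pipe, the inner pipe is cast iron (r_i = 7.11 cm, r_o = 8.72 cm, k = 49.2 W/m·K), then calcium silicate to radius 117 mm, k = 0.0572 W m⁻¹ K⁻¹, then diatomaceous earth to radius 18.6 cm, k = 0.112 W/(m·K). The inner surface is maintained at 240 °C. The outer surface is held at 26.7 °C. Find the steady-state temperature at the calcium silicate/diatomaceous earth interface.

Treat each layer as a resistance in series:
  R'_cast iron = ln(0.0872/0.0711)/(2πk) = 0.2041/(2π·49.2) = 6.603×10^-4 m·K/W
  R'_calcium silicate = ln(0.117/0.0872)/(2πk) = 0.2940/(2π·0.0572) = 0.8179 m·K/W
  R'_diatomaceous earth = ln(0.186/0.117)/(2πk) = 0.4636/(2π·0.112) = 0.6587 m·K/W
ΣR = 6.603×10^-4 + 0.8179 + 0.6587 = 1.477 m·K/W
Q' = ΔT/ΣR = (240 °C − 26.7 °C)/1.477 = 144.4 W/m
From the inner boundary to the calcium silicate/diatomaceous earth interface, ΣR_partial = 0.8186 m·K/W.
T_interface = T_in − Q'·ΣR_partial = 240 °C − (144.4)(0.8186) = 122 °C

T = 122 °C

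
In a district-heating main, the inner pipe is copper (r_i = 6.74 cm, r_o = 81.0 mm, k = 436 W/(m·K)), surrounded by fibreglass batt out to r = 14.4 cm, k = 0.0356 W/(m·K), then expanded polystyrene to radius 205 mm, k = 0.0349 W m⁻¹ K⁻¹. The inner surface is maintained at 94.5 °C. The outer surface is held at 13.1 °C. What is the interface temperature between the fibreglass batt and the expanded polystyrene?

T = 44.4 °C

Treat each layer as a resistance in series:
  R'_copper = ln(0.0810/0.0674)/(2πk) = 0.1838/(2π·436) = 6.709×10^-5 m·K/W
  R'_fibreglass batt = ln(0.144/0.0810)/(2πk) = 0.5754/(2π·0.0356) = 2.572 m·K/W
  R'_expanded polystyrene = ln(0.205/0.144)/(2πk) = 0.3532/(2π·0.0349) = 1.611 m·K/W
ΣR = 6.709×10^-5 + 2.572 + 1.611 = 4.183 m·K/W
Q' = ΔT/ΣR = (94.5 °C − 13.1 °C)/4.183 = 19.46 W/m
From the inner boundary to the fibreglass batt/expanded polystyrene interface, ΣR_partial = 2.572 m·K/W.
T_interface = T_in − Q'·ΣR_partial = 94.5 °C − (19.46)(2.572) = 44.4 °C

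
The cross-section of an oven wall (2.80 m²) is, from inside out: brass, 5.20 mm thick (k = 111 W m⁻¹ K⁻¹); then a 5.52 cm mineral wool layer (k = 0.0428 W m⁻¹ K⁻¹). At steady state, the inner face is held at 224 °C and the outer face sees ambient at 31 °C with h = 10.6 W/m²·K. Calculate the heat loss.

Q = 390 W

Series thermal resistances, inner to outer:
  R_brass = L/(kA) = 0.00520/(111·2.80) = 1.673×10^-5 K/W
  R_mineral wool = L/(kA) = 0.0552/(0.0428·2.80) = 0.4606 K/W
  R_conv,out = 1/(hA) = 1/(10.6·2.80) = 0.03369 K/W
ΣR = 1.673×10^-5 + 0.4606 + 0.03369 = 0.4943 K/W
Q = ΔT/ΣR = (224 °C − 31 °C)/0.4943 = 390 W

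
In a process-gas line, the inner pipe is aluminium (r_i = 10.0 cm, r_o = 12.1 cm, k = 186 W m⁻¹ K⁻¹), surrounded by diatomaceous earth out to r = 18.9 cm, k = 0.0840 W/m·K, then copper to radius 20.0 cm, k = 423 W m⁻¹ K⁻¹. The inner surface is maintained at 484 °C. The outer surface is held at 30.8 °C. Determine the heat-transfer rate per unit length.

Series thermal resistances, inner to outer:
  R'_aluminium = ln(0.121/0.100)/(2πk) = 0.1906/(2π·186) = 1.631×10^-4 m·K/W
  R'_diatomaceous earth = ln(0.189/0.121)/(2πk) = 0.4460/(2π·0.0840) = 0.8450 m·K/W
  R'_copper = ln(0.200/0.189)/(2πk) = 0.05657/(2π·423) = 2.128×10^-5 m·K/W
ΣR = 1.631×10^-4 + 0.8450 + 2.128×10^-5 = 0.8452 m·K/W
Q' = ΔT/ΣR = (484 °C − 30.8 °C)/0.8452 = 536 W/m

Q' = 536 W/m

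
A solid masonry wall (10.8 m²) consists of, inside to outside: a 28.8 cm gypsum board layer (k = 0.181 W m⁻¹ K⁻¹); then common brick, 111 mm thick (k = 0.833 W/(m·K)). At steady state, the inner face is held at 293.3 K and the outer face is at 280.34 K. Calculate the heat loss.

Q = 81.2 W

Treat each layer as a resistance in series:
  R_gypsum board = L/(kA) = 0.288/(0.181·10.8) = 0.1473 K/W
  R_common brick = L/(kA) = 0.111/(0.833·10.8) = 0.01234 K/W
ΣR = 0.1473 + 0.01234 = 0.1596 K/W
Q = ΔT/ΣR = (293.3 K − 280.34 K)/0.1596 = 81.2 W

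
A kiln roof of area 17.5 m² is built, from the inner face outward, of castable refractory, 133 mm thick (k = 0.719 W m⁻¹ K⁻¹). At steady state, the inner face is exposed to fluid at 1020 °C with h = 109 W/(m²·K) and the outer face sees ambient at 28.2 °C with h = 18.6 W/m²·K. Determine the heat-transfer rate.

Q = 70000 W

Resistance network (inner→outer):
  R_conv,in = 1/(hA) = 1/(109·17.5) = 5.242×10^-4 K/W
  R_castable refractory = L/(kA) = 0.133/(0.719·17.5) = 0.01057 K/W
  R_conv,out = 1/(hA) = 1/(18.6·17.5) = 0.003072 K/W
ΣR = 5.242×10^-4 + 0.01057 + 0.003072 = 0.01417 K/W
Q = ΔT/ΣR = (1020 °C − 28.2 °C)/0.01417 = 70000 W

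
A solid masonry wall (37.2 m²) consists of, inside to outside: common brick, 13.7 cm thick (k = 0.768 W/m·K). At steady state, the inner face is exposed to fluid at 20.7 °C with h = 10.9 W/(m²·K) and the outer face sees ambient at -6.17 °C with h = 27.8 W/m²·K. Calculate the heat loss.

Treat each layer as a resistance in series:
  R_conv,in = 1/(hA) = 1/(10.9·37.2) = 0.002466 K/W
  R_common brick = L/(kA) = 0.137/(0.768·37.2) = 0.004795 K/W
  R_conv,out = 1/(hA) = 1/(27.8·37.2) = 9.670×10^-4 K/W
ΣR = 0.002466 + 0.004795 + 9.670×10^-4 = 0.008228 K/W
Q = ΔT/ΣR = (20.7 °C − -6.17 °C)/0.008228 = 3270 W

Q = 3270 W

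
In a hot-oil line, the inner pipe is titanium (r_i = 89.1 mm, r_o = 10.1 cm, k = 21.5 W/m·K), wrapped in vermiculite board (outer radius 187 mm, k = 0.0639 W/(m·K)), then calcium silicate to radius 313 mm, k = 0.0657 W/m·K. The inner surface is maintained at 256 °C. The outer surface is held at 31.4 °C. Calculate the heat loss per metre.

Resistance network (inner→outer):
  R'_titanium = ln(0.101/0.0891)/(2πk) = 0.1254/(2π·21.5) = 9.280×10^-4 m·K/W
  R'_vermiculite board = ln(0.187/0.101)/(2πk) = 0.6160/(2π·0.0639) = 1.534 m·K/W
  R'_calcium silicate = ln(0.313/0.187)/(2πk) = 0.5151/(2π·0.0657) = 1.248 m·K/W
ΣR = 9.280×10^-4 + 1.534 + 1.248 = 2.783 m·K/W
Q' = ΔT/ΣR = (256 °C − 31.4 °C)/2.783 = 80.7 W/m

Q' = 80.7 W/m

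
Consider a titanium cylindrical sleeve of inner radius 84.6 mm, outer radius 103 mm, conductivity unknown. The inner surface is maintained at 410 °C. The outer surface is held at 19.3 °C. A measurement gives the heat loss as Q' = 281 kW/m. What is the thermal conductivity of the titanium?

ΣR = ΔT/Q' = |410 − 19.3|/2.81×10^5 = 0.001390 m·K/W
ln(r₂/r₁)/(2πk) = 0.001390 ⇒ k = 0.1968/(2π·0.001390) = 22.5 W/m·K

k = 22.5 W/m·K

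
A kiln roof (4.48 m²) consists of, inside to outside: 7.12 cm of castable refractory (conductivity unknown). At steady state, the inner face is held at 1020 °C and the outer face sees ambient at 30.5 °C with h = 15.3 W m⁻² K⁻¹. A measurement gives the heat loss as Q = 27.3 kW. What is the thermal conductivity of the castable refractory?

k = 0.734 W/m·K

ΣR = ΔT/Q = |1020 − 30.5|/27300 = 0.03625 K/W
Known resistances:
  R_conv,out = 1/(hA) = 1/(15.3·4.48) = 0.01459 K/W
R_castable refractory = ΣR − ΣR_known = 0.03625 − 0.01459 = 0.02166 K/W
L/(kA) = 0.02166 ⇒ k = 0.0712/(0.02166·4.48) = 0.734 W/m·K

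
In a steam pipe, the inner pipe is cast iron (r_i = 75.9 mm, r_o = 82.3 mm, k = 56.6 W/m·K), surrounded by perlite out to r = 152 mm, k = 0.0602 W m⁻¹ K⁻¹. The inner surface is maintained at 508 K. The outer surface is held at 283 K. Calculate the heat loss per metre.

Treat each layer as a resistance in series:
  R'_cast iron = ln(0.0823/0.0759)/(2πk) = 0.08095/(2π·56.6) = 2.276×10^-4 m·K/W
  R'_perlite = ln(0.152/0.0823)/(2πk) = 0.6135/(2π·0.0602) = 1.622 m·K/W
ΣR = 2.276×10^-4 + 1.622 = 1.622 m·K/W
Q' = ΔT/ΣR = (508 K − 283 K)/1.622 = 139 W/m

Q' = 139 W/m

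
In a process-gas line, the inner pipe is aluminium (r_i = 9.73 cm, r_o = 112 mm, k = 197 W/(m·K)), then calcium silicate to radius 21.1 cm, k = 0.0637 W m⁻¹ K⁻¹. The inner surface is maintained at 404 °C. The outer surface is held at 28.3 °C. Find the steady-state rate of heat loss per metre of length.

Resistance network (inner→outer):
  R'_aluminium = ln(0.112/0.0973)/(2πk) = 0.1407/(2π·197) = 1.137×10^-4 m·K/W
  R'_calcium silicate = ln(0.211/0.112)/(2πk) = 0.6334/(2π·0.0637) = 1.582 m·K/W
ΣR = 1.137×10^-4 + 1.582 = 1.582 m·K/W
Q' = ΔT/ΣR = (404 °C − 28.3 °C)/1.582 = 237 W/m

Q' = 237 W/m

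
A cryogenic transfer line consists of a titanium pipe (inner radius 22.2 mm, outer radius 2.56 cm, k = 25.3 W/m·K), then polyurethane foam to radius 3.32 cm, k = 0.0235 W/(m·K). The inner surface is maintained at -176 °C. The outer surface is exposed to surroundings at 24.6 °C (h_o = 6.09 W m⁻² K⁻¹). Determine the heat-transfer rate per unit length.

Q' = 78.7 W/m

Resistance network (inner→outer):
  R'_titanium = ln(0.0256/0.0222)/(2πk) = 0.1425/(2π·25.3) = 8.964×10^-4 m·K/W
  R'_polyurethane foam = ln(0.0332/0.0256)/(2πk) = 0.2600/(2π·0.0235) = 1.761 m·K/W
  R'_conv,out = 1/(2πr h) = 1/(2π·0.0332·6.09) = 0.7872 m·K/W
ΣR = 8.964×10^-4 + 1.761 + 0.7872 = 2.549 m·K/W
Q' = ΔT/ΣR = (-176 °C − 24.6 °C)/2.549 = -78.7 W/m
(Negative Q' ⇒ heat flows inward; heat gain = 78.7 W/m.)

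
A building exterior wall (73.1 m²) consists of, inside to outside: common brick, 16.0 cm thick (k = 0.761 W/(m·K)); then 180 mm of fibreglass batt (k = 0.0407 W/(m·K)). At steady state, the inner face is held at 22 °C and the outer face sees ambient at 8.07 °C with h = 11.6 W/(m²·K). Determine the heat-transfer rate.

Series thermal resistances, inner to outer:
  R_common brick = L/(kA) = 0.160/(0.761·73.1) = 0.002876 K/W
  R_fibreglass batt = L/(kA) = 0.180/(0.0407·73.1) = 0.06050 K/W
  R_conv,out = 1/(hA) = 1/(11.6·73.1) = 0.001179 K/W
ΣR = 0.002876 + 0.06050 + 0.001179 = 0.06456 K/W
Q = ΔT/ΣR = (22 °C − 8.07 °C)/0.06456 = 216 W

Q = 216 W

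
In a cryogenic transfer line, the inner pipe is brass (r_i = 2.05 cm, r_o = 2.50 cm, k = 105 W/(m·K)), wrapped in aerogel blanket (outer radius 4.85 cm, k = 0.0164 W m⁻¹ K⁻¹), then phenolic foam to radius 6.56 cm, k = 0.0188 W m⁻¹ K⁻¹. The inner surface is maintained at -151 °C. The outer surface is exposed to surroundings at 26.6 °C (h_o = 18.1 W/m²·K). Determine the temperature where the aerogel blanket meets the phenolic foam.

T = -25.8 °C

Series thermal resistances, inner to outer:
  R'_brass = ln(0.0250/0.0205)/(2πk) = 0.1985/(2π·105) = 3.008×10^-4 m·K/W
  R'_aerogel blanket = ln(0.0485/0.0250)/(2πk) = 0.6627/(2π·0.0164) = 6.431 m·K/W
  R'_phenolic foam = ln(0.0656/0.0485)/(2πk) = 0.3020/(2π·0.0188) = 2.557 m·K/W
  R'_conv,out = 1/(2πr h) = 1/(2π·0.0656·18.1) = 0.1340 m·K/W
ΣR = 3.008×10^-4 + 6.431 + 2.557 + 0.1340 = 9.122 m·K/W
Q' = ΔT/ΣR = (-151 °C − 26.6 °C)/9.122 = -19.47 W/m
From the inner boundary to the aerogel blanket/phenolic foam interface, ΣR_partial = 6.431 m·K/W.
T_interface = T_in − Q'·ΣR_partial = -151 °C − (-19.47)(6.431) = -25.8 °C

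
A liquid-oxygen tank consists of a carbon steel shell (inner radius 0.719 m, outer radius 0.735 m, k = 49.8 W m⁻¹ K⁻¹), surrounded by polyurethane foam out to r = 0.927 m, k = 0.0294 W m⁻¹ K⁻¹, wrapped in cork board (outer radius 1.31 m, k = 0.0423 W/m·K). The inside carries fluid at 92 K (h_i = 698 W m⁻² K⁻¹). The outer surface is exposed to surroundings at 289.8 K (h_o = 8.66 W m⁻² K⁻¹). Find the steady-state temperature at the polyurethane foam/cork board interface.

Series thermal resistances, inner to outer:
  R_conv,in = 1/(4πr²h) = 1/(4π·0.719²·698) = 2.205×10^-4 K/W
  R_carbon steel = (1/0.719 − 1/0.735)/(4πk) = 0.03028/(4π·49.8) = 4.838×10^-5 K/W
  R_polyurethane foam = (1/0.735 − 1/0.927)/(4πk) = 0.2818/(4π·0.0294) = 0.7627 K/W
  R_cork board = (1/0.927 − 1/1.31)/(4πk) = 0.3154/(4π·0.0423) = 0.5933 K/W
  R_conv,out = 1/(4πr²h) = 1/(4π·1.31²·8.66) = 0.005355 K/W
ΣR = 2.205×10^-4 + 4.838×10^-5 + 0.7627 + 0.5933 + 0.005355 = 1.362 K/W
Q = ΔT/ΣR = (92 K − 289.8 K)/1.362 = -145.2 W
From the inner boundary to the polyurethane foam/cork board interface, ΣR_partial = 0.7630 K/W.
T_interface = T_in − Q·ΣR_partial = 92 K − (-145.2)(0.7630) = 202.8 K

T = 202.8 K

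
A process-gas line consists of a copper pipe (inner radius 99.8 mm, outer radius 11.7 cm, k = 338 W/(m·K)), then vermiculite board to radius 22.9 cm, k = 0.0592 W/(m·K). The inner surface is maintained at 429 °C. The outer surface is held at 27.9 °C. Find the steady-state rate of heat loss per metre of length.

Q' = 222 W/m

Series thermal resistances, inner to outer:
  R'_copper = ln(0.117/0.0998)/(2πk) = 0.1590/(2π·338) = 7.487×10^-5 m·K/W
  R'_vermiculite board = ln(0.229/0.117)/(2πk) = 0.6715/(2π·0.0592) = 1.805 m·K/W
ΣR = 7.487×10^-5 + 1.805 = 1.805 m·K/W
Q' = ΔT/ΣR = (429 °C − 27.9 °C)/1.805 = 222 W/m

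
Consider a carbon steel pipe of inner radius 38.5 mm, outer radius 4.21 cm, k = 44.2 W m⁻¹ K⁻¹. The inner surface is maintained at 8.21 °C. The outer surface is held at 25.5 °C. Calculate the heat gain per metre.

Q' = 2πk·ΔT/ln(r₂/r₁) = 2π × 44.2 × 17.29 / ln(0.0421/0.0385) = 53700 W/m

Q' = 53700 W/m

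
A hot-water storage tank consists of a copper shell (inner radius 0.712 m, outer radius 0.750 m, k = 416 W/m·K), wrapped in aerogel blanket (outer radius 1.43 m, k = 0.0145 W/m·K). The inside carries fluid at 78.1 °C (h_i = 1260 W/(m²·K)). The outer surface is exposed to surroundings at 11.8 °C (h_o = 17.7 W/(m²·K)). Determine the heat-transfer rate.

Resistance network (inner→outer):
  R_conv,in = 1/(4πr²h) = 1/(4π·0.712²·1260) = 1.246×10^-4 K/W
  R_copper = (1/0.712 − 1/0.750)/(4πk) = 0.07116/(4π·416) = 1.361×10^-5 K/W
  R_aerogel blanket = (1/0.750 − 1/1.43)/(4πk) = 0.6340/(4π·0.0145) = 3.480 K/W
  R_conv,out = 1/(4πr²h) = 1/(4π·1.43²·17.7) = 0.002199 K/W
ΣR = 1.246×10^-4 + 1.361×10^-5 + 3.480 + 0.002199 = 3.482 K/W
Q = ΔT/ΣR = (78.1 °C − 11.8 °C)/3.482 = 19.0 W

Q = 19.0 W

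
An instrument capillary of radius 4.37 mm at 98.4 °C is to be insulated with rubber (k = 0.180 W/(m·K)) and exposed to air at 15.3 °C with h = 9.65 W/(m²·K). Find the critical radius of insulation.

r_cr = 1.87 cm

For a cylinder, r_cr = k_ins/h = 0.180/9.65 = 0.0187 m = 1.87 cm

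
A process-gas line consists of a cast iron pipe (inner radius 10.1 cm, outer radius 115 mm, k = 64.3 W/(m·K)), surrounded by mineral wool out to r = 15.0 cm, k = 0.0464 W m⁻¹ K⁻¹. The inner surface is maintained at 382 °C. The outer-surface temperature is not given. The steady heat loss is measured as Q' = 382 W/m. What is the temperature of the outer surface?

Sum the resistances:
  R'_cast iron = ln(0.115/0.101)/(2πk) = 0.1298/(2π·64.3) = 3.213×10^-4 m·K/W
  R'_mineral wool = ln(0.150/0.115)/(2πk) = 0.2657/(2π·0.0464) = 0.9114 m·K/W
ΣR = 0.9117 m·K/W
ΔT = Q'·ΣR = 382 × 0.9117 = 348.3 K
Heat flows outward, so T_out = T_in − ΔT = 382 − 348.3 = 33.7 °C

T_out = 33.7 °C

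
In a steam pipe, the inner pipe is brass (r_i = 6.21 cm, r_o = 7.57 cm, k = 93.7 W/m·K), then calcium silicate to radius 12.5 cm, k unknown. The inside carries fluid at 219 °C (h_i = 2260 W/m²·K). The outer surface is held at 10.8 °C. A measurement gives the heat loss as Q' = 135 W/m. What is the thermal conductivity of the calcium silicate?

ΣR = ΔT/Q' = |219 − 10.8|/135 = 1.542 m·K/W
Known resistances:
  R'_conv,in = 1/(2πr h) = 1/(2π·0.0621·2260) = 0.001134 m·K/W
  R'_brass = ln(0.0757/0.0621)/(2πk) = 0.1980/(2π·93.7) = 3.364×10^-4 m·K/W
R_calcium silicate = ΣR − ΣR_known = 1.542 − 0.001470 = 1.541 m·K/W
ln(r₂/r₁)/(2πk) = 1.541 ⇒ k = 0.5015/(2π·1.541) = 0.0518 W/m·K

k = 0.0518 W/m·K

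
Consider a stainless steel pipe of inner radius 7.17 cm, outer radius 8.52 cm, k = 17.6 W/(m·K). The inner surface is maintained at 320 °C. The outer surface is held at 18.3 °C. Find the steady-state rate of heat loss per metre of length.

Q' = 2πk·ΔT/ln(r₂/r₁) = 2π × 17.6 × 301.7 / ln(0.0852/0.0717) = 1.93×10^5 W/m

Q' = 193 kW/m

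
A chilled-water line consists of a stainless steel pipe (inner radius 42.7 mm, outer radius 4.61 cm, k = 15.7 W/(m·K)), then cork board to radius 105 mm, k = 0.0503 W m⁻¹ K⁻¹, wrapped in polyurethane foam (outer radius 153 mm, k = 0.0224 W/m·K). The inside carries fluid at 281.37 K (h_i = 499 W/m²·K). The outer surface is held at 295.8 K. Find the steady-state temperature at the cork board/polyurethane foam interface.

T = 288.5 K

Resistance network (inner→outer):
  R'_conv,in = 1/(2πr h) = 1/(2π·0.0427·499) = 0.007470 m·K/W
  R'_stainless steel = ln(0.0461/0.0427)/(2πk) = 0.07661/(2π·15.7) = 7.767×10^-4 m·K/W
  R'_cork board = ln(0.105/0.0461)/(2πk) = 0.8231/(2π·0.0503) = 2.605 m·K/W
  R'_polyurethane foam = ln(0.153/0.105)/(2πk) = 0.3765/(2π·0.0224) = 2.675 m·K/W
ΣR = 0.007470 + 7.767×10^-4 + 2.605 + 2.675 = 5.288 m·K/W
Q' = ΔT/ΣR = (281.37 K − 295.8 K)/5.288 = -2.729 W/m
From the inner boundary to the cork board/polyurethane foam interface, ΣR_partial = 2.613 m·K/W.
T_interface = T_in − Q'·ΣR_partial = 281.37 K − (-2.729)(2.613) = 288.5 K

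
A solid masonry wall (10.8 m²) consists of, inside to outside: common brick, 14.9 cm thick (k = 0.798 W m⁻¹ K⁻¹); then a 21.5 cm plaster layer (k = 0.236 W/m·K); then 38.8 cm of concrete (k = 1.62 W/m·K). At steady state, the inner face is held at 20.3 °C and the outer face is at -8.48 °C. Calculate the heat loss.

Q = 232 W

Treat each layer as a resistance in series:
  R_common brick = L/(kA) = 0.149/(0.798·10.8) = 0.01729 K/W
  R_plaster = L/(kA) = 0.215/(0.236·10.8) = 0.08435 K/W
  R_concrete = L/(kA) = 0.388/(1.62·10.8) = 0.02218 K/W
ΣR = 0.01729 + 0.08435 + 0.02218 = 0.1238 K/W
Q = ΔT/ΣR = (20.3 °C − -8.48 °C)/0.1238 = 232 W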